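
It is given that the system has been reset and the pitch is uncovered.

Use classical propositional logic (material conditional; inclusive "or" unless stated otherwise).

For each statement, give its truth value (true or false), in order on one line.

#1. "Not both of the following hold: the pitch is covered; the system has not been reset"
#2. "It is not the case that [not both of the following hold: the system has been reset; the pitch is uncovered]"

Let Q = "the pitch is covered" (False), P = "the system has been reset" (True).

#1: In symbols: Q nand not P

not P = not True = False
Q nand not P = False nand False = True
Hence #1 is true.

#2: Parsed as not (P nand not Q)

not Q = not False = True
P nand not Q = True nand True = False
not (P nand not Q) = not False = True
Hence #2 is true.

#1 True / #2 True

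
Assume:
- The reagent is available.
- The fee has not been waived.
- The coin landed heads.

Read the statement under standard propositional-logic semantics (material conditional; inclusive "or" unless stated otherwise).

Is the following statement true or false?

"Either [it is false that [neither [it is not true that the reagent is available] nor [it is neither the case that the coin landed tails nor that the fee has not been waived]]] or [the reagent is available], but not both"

true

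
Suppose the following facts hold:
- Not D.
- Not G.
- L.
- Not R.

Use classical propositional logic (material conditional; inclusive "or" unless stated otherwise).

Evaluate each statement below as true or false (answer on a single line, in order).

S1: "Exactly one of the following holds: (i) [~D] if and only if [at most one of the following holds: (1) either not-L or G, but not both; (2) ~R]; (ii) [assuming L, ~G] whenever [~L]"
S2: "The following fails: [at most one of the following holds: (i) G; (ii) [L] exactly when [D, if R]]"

S1: In symbols: (not D iff ((not L xor G) nand not R)) xor (not L -> (L -> not G))

not D = not False = True
not L = not True = False
not L xor G = False xor False = False
not R = not False = True
(not L xor G) nand not R = False nand True = True
not D iff ((not L xor G) nand not R) = True iff True = True
not L = not True = False
not G = not False = True
L -> not G = True -> True = True
not L -> (L -> not G) = False -> True = True
(not D iff ((not L xor G) nand not R)) xor (not L -> (L -> not G)) = True xor True = False
So S1 is false.

S2: In symbols: not (G nand (L iff (R -> D)))

R -> D = False -> False = True
L iff (R -> D) = True iff True = True
G nand (L iff (R -> D)) = False nand True = True
not (G nand (L iff (R -> D))) = not True = False
Hence S2 is false.

S1 F; S2 F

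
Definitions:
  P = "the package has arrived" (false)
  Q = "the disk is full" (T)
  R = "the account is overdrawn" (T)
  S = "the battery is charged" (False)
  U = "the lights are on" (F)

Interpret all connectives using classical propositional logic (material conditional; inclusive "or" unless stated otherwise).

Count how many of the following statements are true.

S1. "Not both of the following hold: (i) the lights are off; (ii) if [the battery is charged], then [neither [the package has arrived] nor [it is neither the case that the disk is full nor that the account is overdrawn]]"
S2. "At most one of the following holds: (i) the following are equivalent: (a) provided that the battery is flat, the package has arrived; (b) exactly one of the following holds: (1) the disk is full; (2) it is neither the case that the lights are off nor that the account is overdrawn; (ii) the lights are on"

S1: This is not U nand (S -> (P nor (Q nor R))).

not U = not False = True
Q nor R = True nor True = False
P nor (Q nor R) = False nor False = True
S -> (P nor (Q nor R)) = False -> True = True
not U nand (S -> (P nor (Q nor R))) = True nand True = False
So S1 is false.

S2: This is ((not S -> P) iff (Q xor (not U nor R))) nand U.

not S = not False = True
not S -> P = True -> False = False
not U = not False = True
not U nor R = True nor True = False
Q xor (not U nor R) = True xor False = True
(not S -> P) iff (Q xor (not U nor R)) = False iff True = False
((not S -> P) iff (Q xor (not U nor R))) nand U = False nand False = True
So S2 is true.

True statements: 1 (S2).

1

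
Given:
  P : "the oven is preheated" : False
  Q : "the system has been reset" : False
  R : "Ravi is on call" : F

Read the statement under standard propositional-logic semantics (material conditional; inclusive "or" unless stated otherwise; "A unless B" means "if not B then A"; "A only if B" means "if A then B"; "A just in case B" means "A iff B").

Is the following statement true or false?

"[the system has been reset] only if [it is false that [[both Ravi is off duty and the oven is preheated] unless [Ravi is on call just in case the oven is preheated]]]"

Parsed as Q → ¬((¬R ∧ P) ∨ (R ↔ P))

¬R = ¬F = T
¬R ∧ P = T ∧ F = F
R ↔ P = F ↔ F = T
(¬R ∧ P) ∨ (R ↔ P) = F ∨ T = T
¬((¬R ∧ P) ∨ (R ↔ P)) = ¬T = F
Q → ¬((¬R ∧ P) ∨ (R ↔ P)) = F → F = T

True.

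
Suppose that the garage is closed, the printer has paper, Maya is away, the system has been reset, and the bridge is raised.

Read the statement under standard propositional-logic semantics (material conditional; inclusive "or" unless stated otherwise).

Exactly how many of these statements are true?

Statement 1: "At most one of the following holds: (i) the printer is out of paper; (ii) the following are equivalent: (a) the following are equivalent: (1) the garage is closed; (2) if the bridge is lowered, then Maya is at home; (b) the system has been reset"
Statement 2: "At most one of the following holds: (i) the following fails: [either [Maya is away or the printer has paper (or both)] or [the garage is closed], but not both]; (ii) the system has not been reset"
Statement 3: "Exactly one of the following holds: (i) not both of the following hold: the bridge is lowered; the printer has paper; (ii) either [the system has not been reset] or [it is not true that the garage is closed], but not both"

Let M = "the printer has paper" (True), V = "the garage is closed" (True), R = "the bridge is raised" (True), S = "Maya is at home" (False), K = "the system has been reset" (True).

Statement 1: Parsed as not M nand ((V iff (not R -> S)) iff K)

not M = not True = False
not R = not True = False
not R -> S = False -> False = True
V iff (not R -> S) = True iff True = True
(V iff (not R -> S)) iff K = True iff True = True
not M nand ((V iff (not R -> S)) iff K) = False nand True = True
Thus Statement 1 is true.

Statement 2: This is not ((not S or M) xor V) nand not K.

not S = not False = True
not S or M = True or True = True
(not S or M) xor V = True xor True = False
not ((not S or M) xor V) = not False = True
not K = not True = False
not ((not S or M) xor V) nand not K = True nand False = True
So Statement 2 is true.

Statement 3: Formalization: (not R nand M) xor (not K xor not V)

not R = not True = False
not R nand M = False nand True = True
not K = not True = False
not V = not True = False
not K xor not V = False xor False = False
(not R nand M) xor (not K xor not V) = True xor False = True
So Statement 3 is true.

3 of the 3 statements are true.

3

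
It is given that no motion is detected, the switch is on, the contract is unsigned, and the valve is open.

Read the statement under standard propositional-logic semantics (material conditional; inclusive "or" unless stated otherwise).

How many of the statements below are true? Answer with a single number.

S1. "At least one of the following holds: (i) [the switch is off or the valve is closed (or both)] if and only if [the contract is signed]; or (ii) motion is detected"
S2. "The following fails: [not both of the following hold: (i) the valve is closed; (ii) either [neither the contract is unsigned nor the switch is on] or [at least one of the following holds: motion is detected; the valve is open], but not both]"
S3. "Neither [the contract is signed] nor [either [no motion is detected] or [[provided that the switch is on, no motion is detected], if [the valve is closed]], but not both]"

2

Let Q = "the switch is on" (True), S = "the valve is open" (True), R = "the contract is signed" (False), P = "motion is detected" (False).

S1: This is ((not Q or not S) iff R) or P.

not Q = not True = False
not S = not True = False
not Q or not S = False or False = False
(not Q or not S) iff R = False iff False = True
((not Q or not S) iff R) or P = True or False = True
Thus S1 is true.

S2: In symbols: not (not S nand ((not R nor Q) xor (P or S)))

not S = not True = False
not R = not False = True
not R nor Q = True nor True = False
P or S = False or True = True
(not R nor Q) xor (P or S) = False xor True = True
not S nand ((not R nor Q) xor (P or S)) = False nand True = True
not (not S nand ((not R nor Q) xor (P or S))) = not True = False
Hence S2 is false.

S3: Parsed as R nor (not P xor (not S -> (Q -> not P)))

not P = not False = True
not S = not True = False
not P = not False = True
Q -> not P = True -> True = True
not S -> (Q -> not P) = False -> True = True
not P xor (not S -> (Q -> not P)) = True xor True = False
R nor (not P xor (not S -> (Q -> not P))) = False nor False = True
So S3 is true.

2 of the 3 statements are true (S1, S3).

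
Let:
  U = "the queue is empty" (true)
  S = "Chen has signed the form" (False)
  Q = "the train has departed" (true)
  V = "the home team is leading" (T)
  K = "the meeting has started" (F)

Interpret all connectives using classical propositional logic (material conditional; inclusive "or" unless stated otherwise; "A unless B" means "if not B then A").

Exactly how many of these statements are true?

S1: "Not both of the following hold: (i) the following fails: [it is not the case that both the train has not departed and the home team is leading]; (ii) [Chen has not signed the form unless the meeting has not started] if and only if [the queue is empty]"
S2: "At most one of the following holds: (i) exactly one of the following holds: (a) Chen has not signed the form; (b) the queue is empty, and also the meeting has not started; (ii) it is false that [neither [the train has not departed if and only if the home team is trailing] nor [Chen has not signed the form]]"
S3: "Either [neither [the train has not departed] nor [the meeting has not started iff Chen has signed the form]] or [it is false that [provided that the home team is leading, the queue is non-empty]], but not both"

S1: Parsed as not (not Q nand V) nand ((not S or not K) iff U)

not Q = not True = False
not Q nand V = False nand True = True
not (not Q nand V) = not True = False
not S = not False = True
not K = not False = True
not S or not K = True or True = True
(not S or not K) iff U = True iff True = True
not (not Q nand V) nand ((not S or not K) iff U) = False nand True = True
So S1 is true.

S2: Parsed as (not S xor (U and not K)) nand not ((not Q iff not V) nor not S)

not S = not False = True
not K = not False = True
U and not K = True and True = True
not S xor (U and not K) = True xor True = False
not Q = not True = False
not V = not True = False
not Q iff not V = False iff False = True
not S = not False = True
(not Q iff not V) nor not S = True nor True = False
not ((not Q iff not V) nor not S) = not False = True
(not S xor (U and not K)) nand not ((not Q iff not V) nor not S) = False nand True = True
Hence S2 is true.

S3: Parsed as (not Q nor (not K iff S)) xor not (V -> not U)

not Q = not True = False
not K = not False = True
not K iff S = True iff False = False
not Q nor (not K iff S) = False nor False = True
not U = not True = False
V -> not U = True -> False = False
not (V -> not U) = not False = True
(not Q nor (not K iff S)) xor not (V -> not U) = True xor True = False
Thus S3 is false.

2 of the 3 statements are true.

2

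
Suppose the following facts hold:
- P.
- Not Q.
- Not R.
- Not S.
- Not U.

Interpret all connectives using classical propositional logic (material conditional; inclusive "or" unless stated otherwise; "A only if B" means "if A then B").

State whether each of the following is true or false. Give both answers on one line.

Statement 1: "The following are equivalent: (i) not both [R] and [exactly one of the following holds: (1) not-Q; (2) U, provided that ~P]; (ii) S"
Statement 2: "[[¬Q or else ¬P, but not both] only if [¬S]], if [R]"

Statement 1 False; Statement 2 True

Statement 1: This is (R nand (~Q xor (~P -> U))) <-> S.

~Q = ~F = T
~P = ~T = F
~P -> U = F -> F = T
~Q xor (~P -> U) = T xor T = F
R nand (~Q xor (~P -> U)) = F nand F = T
(R nand (~Q xor (~P -> U))) <-> S = T <-> F = F
So Statement 1 is false.

Statement 2: In symbols: R -> ((~Q xor ~P) -> ~S)

~Q = ~F = T
~P = ~T = F
~Q xor ~P = T xor F = T
~S = ~F = T
(~Q xor ~P) -> ~S = T -> T = T
R -> ((~Q xor ~P) -> ~S) = F -> T = T
Thus Statement 2 is true.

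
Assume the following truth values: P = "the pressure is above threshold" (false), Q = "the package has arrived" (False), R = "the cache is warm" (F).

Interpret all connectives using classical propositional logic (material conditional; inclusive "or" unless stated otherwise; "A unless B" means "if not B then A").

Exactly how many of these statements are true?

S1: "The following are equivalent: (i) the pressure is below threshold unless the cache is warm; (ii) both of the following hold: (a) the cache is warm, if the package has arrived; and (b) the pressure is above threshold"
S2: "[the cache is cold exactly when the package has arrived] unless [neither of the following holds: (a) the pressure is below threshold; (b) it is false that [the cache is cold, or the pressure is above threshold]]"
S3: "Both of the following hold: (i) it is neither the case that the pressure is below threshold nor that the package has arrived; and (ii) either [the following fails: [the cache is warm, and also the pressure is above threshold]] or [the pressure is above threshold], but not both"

S1: Formalization: (~P | R) <-> ((Q -> R) & P)

~P = ~F = T
~P | R = T | F = T
Q -> R = F -> F = T
(Q -> R) & P = T & F = F
(~P | R) <-> ((Q -> R) & P) = T <-> F = F
Hence S1 is false.

S2: In symbols: (~R <-> Q) | (~P nor ~(~R | P))

~R = ~F = T
~R <-> Q = T <-> F = F
~P = ~F = T
~R = ~F = T
~R | P = T | F = T
~(~R | P) = ~T = F
~P nor ~(~R | P) = T nor F = F
(~R <-> Q) | (~P nor ~(~R | P)) = F | F = F
Hence S2 is false.

S3: This is (~P nor Q) & (~(R & P) xor P).

~P = ~F = T
~P nor Q = T nor F = F
R & P = F & F = F
~(R & P) = ~F = T
~(R & P) xor P = T xor F = T
(~P nor Q) & (~(R & P) xor P) = F & T = F
Hence S3 is false.

True statements: 0 (none).

0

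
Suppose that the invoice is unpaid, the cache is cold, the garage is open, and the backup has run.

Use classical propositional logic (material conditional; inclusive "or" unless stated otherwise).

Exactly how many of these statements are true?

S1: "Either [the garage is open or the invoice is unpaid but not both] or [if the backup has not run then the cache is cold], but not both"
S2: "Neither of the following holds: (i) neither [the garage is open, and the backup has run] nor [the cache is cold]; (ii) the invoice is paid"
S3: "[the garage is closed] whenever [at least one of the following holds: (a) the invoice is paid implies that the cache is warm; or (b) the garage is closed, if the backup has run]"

Let R = "the garage is closed" (False), P = "the invoice is paid" (False), S = "the backup has run" (True), Q = "the cache is warm" (False).

S1: In symbols: (not R xor not P) xor (not S -> not Q)

not R = not False = True
not P = not False = True
not R xor not P = True xor True = False
not S = not True = False
not Q = not False = True
not S -> not Q = False -> True = True
(not R xor not P) xor (not S -> not Q) = False xor True = True
So S1 is true.

S2: In symbols: ((not R and S) nor not Q) nor P

not R = not False = True
not R and S = True and True = True
not Q = not False = True
(not R and S) nor not Q = True nor True = False
((not R and S) nor not Q) nor P = False nor False = True
Hence S2 is true.

S3: Parsed as ((P -> Q) or (S -> R)) -> R

P -> Q = False -> False = True
S -> R = True -> False = False
(P -> Q) or (S -> R) = True or False = True
((P -> Q) or (S -> R)) -> R = True -> False = False
So S3 is false.

2 of the 3 statements are true.

2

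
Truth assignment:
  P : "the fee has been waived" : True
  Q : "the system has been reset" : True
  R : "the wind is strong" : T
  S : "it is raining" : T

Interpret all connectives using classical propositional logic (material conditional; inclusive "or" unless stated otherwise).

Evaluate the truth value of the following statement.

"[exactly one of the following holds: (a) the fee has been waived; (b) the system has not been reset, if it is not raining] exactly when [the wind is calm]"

In symbols: (P xor (not S -> not Q)) iff not R

not S = not True = False
not Q = not True = False
not S -> not Q = False -> False = True
P xor (not S -> not Q) = True xor True = False
not R = not True = False
(P xor (not S -> not Q)) iff not R = False iff False = True

true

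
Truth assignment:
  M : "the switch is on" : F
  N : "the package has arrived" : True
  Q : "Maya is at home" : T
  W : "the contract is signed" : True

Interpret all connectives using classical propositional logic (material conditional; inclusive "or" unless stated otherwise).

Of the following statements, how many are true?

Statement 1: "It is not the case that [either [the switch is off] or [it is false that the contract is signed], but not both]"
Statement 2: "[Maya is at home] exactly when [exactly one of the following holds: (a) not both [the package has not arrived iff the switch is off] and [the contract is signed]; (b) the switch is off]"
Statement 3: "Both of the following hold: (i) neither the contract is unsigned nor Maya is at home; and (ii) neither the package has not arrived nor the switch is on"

0

Statement 1: Parsed as ¬(¬M ⊕ ¬W)

¬M = ¬F = T
¬W = ¬T = F
¬M ⊕ ¬W = T ⊕ F = T
¬(¬M ⊕ ¬W) = ¬T = F
So Statement 1 is false.

Statement 2: In symbols: Q ↔ (((¬N ↔ ¬M) ↑ W) ⊕ ¬M)

¬N = ¬T = F
¬M = ¬F = T
¬N ↔ ¬M = F ↔ T = F
(¬N ↔ ¬M) ↑ W = F ↑ T = T
¬M = ¬F = T
((¬N ↔ ¬M) ↑ W) ⊕ ¬M = T ⊕ T = F
Q ↔ (((¬N ↔ ¬M) ↑ W) ⊕ ¬M) = T ↔ F = F
Hence Statement 2 is false.

Statement 3: Formalization: (¬W ↓ Q) ∧ (¬N ↓ M)

¬W = ¬T = F
¬W ↓ Q = F ↓ T = F
¬N = ¬T = F
¬N ↓ M = F ↓ F = T
(¬W ↓ Q) ∧ (¬N ↓ M) = F ∧ T = F
Thus Statement 3 is false.

0 of the 3 statements are true (none).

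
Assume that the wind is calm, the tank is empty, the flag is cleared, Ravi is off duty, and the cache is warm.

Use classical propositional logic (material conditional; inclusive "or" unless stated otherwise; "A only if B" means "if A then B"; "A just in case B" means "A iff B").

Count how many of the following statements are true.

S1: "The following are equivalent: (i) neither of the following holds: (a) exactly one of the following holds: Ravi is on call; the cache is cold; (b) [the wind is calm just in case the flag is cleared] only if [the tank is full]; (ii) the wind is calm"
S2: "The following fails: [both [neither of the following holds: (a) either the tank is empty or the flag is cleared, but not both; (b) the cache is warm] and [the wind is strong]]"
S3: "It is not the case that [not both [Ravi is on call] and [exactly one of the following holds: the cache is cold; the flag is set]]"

Let W = "Ravi is on call" (False), R = "the cache is warm" (True), K = "the wind is strong" (False), N = "the flag is set" (False), G = "the tank is full" (False).

S1: Formalization: ((W xor not R) nor ((not K iff not N) -> G)) iff not K

not R = not True = False
W xor not R = False xor False = False
not K = not False = True
not N = not False = True
not K iff not N = True iff True = True
(not K iff not N) -> G = True -> False = False
(W xor not R) nor ((not K iff not N) -> G) = False nor False = True
not K = not False = True
((W xor not R) nor ((not K iff not N) -> G)) iff not K = True iff True = True
Thus S1 is true.

S2: In symbols: not (((not G xor not N) nor R) and K)

not G = not False = True
not N = not False = True
not G xor not N = True xor True = False
(not G xor not N) nor R = False nor True = False
((not G xor not N) nor R) and K = False and False = False
not (((not G xor not N) nor R) and K) = not False = True
Thus S2 is true.

S3: This is not (W nand (not R xor N)).

not R = not True = False
not R xor N = False xor False = False
W nand (not R xor N) = False nand False = True
not (W nand (not R xor N)) = not True = False
Thus S3 is false.

2 of the 3 statements are true (S1, S2).

2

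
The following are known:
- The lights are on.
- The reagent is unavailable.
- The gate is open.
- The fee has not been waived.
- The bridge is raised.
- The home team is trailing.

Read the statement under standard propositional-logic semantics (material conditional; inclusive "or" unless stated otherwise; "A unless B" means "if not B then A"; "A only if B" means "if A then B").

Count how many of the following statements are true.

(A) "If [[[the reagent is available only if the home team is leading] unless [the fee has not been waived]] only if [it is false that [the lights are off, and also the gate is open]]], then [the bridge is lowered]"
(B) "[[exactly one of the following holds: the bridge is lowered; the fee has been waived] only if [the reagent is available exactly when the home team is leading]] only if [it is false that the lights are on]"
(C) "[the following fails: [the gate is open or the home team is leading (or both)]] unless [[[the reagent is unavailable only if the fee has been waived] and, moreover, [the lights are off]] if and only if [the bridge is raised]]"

0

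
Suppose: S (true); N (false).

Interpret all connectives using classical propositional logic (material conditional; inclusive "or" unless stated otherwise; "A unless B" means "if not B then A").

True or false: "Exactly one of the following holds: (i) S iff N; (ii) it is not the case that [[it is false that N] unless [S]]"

Values: S=T, N=F.
In symbols: (S ↔ N) ⊕ ¬(¬N ∨ S)

S ↔ N = T ↔ F = F
¬N = ¬F = T
¬N ∨ S = T ∨ T = T
¬(¬N ∨ S) = ¬T = F
(S ↔ N) ⊕ ¬(¬N ∨ S) = F ⊕ F = F

False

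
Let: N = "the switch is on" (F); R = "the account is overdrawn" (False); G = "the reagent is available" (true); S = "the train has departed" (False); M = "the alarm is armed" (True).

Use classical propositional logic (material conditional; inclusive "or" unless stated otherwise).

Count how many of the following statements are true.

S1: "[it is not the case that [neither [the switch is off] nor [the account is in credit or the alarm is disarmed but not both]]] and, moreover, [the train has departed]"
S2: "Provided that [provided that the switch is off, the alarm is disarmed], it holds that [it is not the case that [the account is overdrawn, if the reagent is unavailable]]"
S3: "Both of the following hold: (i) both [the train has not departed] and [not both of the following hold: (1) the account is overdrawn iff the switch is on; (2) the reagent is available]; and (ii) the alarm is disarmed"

1

S1: Formalization: ¬(¬N ↓ (¬R ⊕ ¬M)) ∧ S

¬N = ¬F = T
¬R = ¬F = T
¬M = ¬T = F
¬R ⊕ ¬M = T ⊕ F = T
¬N ↓ (¬R ⊕ ¬M) = T ↓ T = F
¬(¬N ↓ (¬R ⊕ ¬M)) = ¬F = T
¬(¬N ↓ (¬R ⊕ ¬M)) ∧ S = T ∧ F = F
Thus S1 is false.

S2: This is (¬N → ¬M) → ¬(¬G → R).

¬N = ¬F = T
¬M = ¬T = F
¬N → ¬M = T → F = F
¬G = ¬T = F
¬G → R = F → F = T
¬(¬G → R) = ¬T = F
(¬N → ¬M) → ¬(¬G → R) = F → F = T
Thus S2 is true.

S3: Formalization: (¬S ∧ ((R ↔ N) ↑ G)) ∧ ¬M

¬S = ¬F = T
R ↔ N = F ↔ F = T
(R ↔ N) ↑ G = T ↑ T = F
¬S ∧ ((R ↔ N) ↑ G) = T ∧ F = F
¬M = ¬T = F
(¬S ∧ ((R ↔ N) ↑ G)) ∧ ¬M = F ∧ F = F
Thus S3 is false.

True statements: 1 (S2).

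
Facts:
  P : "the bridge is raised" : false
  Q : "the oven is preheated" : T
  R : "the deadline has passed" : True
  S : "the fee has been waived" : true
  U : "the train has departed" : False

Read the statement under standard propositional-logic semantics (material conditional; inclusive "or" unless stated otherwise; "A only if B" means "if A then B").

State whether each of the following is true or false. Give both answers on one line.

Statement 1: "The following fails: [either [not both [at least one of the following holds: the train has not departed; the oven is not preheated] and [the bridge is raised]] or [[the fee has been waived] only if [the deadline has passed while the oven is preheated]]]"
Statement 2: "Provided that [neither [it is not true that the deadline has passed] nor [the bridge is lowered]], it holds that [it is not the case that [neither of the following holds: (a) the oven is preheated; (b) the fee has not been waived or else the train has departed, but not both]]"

Statement 1: This is ¬(((¬U ∨ ¬Q) ↑ P) ∨ (S → (R ∧ Q))).

¬U = ¬F = T
¬Q = ¬T = F
¬U ∨ ¬Q = T ∨ F = T
(¬U ∨ ¬Q) ↑ P = T ↑ F = T
R ∧ Q = T ∧ T = T
S → (R ∧ Q) = T → T = T
((¬U ∨ ¬Q) ↑ P) ∨ (S → (R ∧ Q)) = T ∨ T = T
¬(((¬U ∨ ¬Q) ↑ P) ∨ (S → (R ∧ Q))) = ¬T = F
Thus Statement 1 is false.

Statement 2: Formalization: (¬R ↓ ¬P) → ¬(Q ↓ (¬S ⊕ U))

¬R = ¬T = F
¬P = ¬F = T
¬R ↓ ¬P = F ↓ T = F
¬S = ¬T = F
¬S ⊕ U = F ⊕ F = F
Q ↓ (¬S ⊕ U) = T ↓ F = F
¬(Q ↓ (¬S ⊕ U)) = ¬F = T
(¬R ↓ ¬P) → ¬(Q ↓ (¬S ⊕ U)) = F → T = T
Thus Statement 2 is true.

Statement 1 false; Statement 2 true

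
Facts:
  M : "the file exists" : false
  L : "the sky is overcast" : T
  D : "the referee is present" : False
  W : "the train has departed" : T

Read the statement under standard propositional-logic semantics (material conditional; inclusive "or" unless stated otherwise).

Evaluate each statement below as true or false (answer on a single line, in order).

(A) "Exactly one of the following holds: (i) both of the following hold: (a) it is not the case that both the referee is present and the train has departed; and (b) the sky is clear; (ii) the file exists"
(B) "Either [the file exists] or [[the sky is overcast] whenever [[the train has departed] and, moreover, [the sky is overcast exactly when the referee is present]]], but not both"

(A): Parsed as ((D nand W) and not L) xor M

D nand W = False nand True = True
not L = not True = False
(D nand W) and not L = True and False = False
((D nand W) and not L) xor M = False xor False = False
Hence (A) is false.

(B): In symbols: M xor ((W and (L iff D)) -> L)

L iff D = True iff False = False
W and (L iff D) = True and False = False
(W and (L iff D)) -> L = False -> True = True
M xor ((W and (L iff D)) -> L) = False xor True = True
Hence (B) is true.

(A) false; (B) true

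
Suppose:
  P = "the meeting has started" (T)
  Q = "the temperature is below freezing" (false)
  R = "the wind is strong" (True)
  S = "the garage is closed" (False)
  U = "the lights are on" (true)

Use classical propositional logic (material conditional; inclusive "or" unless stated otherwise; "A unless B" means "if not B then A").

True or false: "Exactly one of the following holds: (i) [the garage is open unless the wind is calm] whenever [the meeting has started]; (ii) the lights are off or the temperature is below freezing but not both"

True.

In symbols: (P -> (~S | ~R)) xor (~U xor Q)

~S = ~F = T
~R = ~T = F
~S | ~R = T | F = T
P -> (~S | ~R) = T -> T = T
~U = ~T = F
~U xor Q = F xor F = F
(P -> (~S | ~R)) xor (~U xor Q) = T xor F = T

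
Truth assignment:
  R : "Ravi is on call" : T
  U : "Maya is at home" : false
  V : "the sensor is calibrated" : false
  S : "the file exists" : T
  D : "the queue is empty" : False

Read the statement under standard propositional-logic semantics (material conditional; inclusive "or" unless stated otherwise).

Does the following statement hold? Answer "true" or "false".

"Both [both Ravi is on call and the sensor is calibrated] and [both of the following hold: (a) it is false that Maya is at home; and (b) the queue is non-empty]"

Values: R=T, V=F, U=F, D=F.
In symbols: (R ∧ V) ∧ (¬U ∧ ¬D)

R ∧ V = T ∧ F = F
¬U = ¬F = T
¬D = ¬F = T
¬U ∧ ¬D = T ∧ T = T
(R ∧ V) ∧ (¬U ∧ ¬D) = F ∧ T = F

The statement is false.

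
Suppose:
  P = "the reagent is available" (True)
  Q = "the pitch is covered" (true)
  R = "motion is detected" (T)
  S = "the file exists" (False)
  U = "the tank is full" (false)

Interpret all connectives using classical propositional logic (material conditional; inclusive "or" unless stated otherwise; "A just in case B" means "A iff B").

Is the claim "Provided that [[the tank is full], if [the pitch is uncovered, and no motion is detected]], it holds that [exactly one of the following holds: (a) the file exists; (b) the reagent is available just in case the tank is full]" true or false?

False

In symbols: ((¬Q ∧ ¬R) → U) → (S ⊕ (P ↔ U))

¬Q = ¬T = F
¬R = ¬T = F
¬Q ∧ ¬R = F ∧ F = F
(¬Q ∧ ¬R) → U = F → F = T
P ↔ U = T ↔ F = F
S ⊕ (P ↔ U) = F ⊕ F = F
((¬Q ∧ ¬R) → U) → (S ⊕ (P ↔ U)) = T → F = F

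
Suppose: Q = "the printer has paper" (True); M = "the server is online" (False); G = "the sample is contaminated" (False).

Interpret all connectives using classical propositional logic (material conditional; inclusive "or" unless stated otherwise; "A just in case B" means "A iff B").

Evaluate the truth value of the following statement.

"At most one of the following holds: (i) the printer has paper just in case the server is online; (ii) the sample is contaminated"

Formalization: (Q ↔ M) ↑ G

Q ↔ M = T ↔ F = F
(Q ↔ M) ↑ G = F ↑ F = T

True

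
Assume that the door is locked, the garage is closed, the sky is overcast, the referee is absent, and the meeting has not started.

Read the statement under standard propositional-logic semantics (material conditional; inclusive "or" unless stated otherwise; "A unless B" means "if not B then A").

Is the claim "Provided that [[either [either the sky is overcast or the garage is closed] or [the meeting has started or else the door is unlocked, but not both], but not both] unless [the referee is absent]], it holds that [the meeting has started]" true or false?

False.

Let D = "the sky is overcast" (True), Q = "the garage is closed" (True), U = "the meeting has started" (False), N = "the door is locked" (True), L = "the referee is present" (False).
In symbols: (((D or Q) xor (U xor not N)) or not L) -> U

D or Q = True or True = True
not N = not True = False
U xor not N = False xor False = False
(D or Q) xor (U xor not N) = True xor False = True
not L = not False = True
((D or Q) xor (U xor not N)) or not L = True or True = True
(((D or Q) xor (U xor not N)) or not L) -> U = True -> False = False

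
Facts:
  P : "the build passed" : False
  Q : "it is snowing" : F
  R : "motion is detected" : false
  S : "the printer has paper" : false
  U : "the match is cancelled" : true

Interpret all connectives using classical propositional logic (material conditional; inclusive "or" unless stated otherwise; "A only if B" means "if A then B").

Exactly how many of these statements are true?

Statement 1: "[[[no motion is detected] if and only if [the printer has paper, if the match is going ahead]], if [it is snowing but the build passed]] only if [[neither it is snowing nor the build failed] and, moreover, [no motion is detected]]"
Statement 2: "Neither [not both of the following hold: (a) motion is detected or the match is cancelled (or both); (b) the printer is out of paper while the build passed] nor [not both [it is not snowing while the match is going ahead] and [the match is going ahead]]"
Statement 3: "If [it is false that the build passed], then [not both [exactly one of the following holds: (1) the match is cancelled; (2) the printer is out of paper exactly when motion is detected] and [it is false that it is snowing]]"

Statement 1: Parsed as ((Q and P) -> (not R iff (not U -> S))) -> ((Q nor not P) and not R)

Q and P = False and False = False
not R = not False = True
not U = not True = False
not U -> S = False -> False = True
not R iff (not U -> S) = True iff True = True
(Q and P) -> (not R iff (not U -> S)) = False -> True = True
not P = not False = True
Q nor not P = False nor True = False
not R = not False = True
(Q nor not P) and not R = False and True = False
((Q and P) -> (not R iff (not U -> S))) -> ((Q nor not P) and not R) = True -> False = False
Hence Statement 1 is false.

Statement 2: This is ((R or U) nand (not S and P)) nor ((not Q and not U) nand not U).

R or U = False or True = True
not S = not False = True
not S and P = True and False = False
(R or U) nand (not S and P) = True nand False = True
not Q = not False = True
not U = not True = False
not Q and not U = True and False = False
not U = not True = False
(not Q and not U) nand not U = False nand False = True
((R or U) nand (not S and P)) nor ((not Q and not U) nand not U) = True nor True = False
Hence Statement 2 is false.

Statement 3: Parsed as not P -> ((U xor (not S iff R)) nand not Q)

not P = not False = True
not S = not False = True
not S iff R = True iff False = False
U xor (not S iff R) = True xor False = True
not Q = not False = True
(U xor (not S iff R)) nand not Q = True nand True = False
not P -> ((U xor (not S iff R)) nand not Q) = True -> False = False
Thus Statement 3 is false.

True statements: 0 (none).

0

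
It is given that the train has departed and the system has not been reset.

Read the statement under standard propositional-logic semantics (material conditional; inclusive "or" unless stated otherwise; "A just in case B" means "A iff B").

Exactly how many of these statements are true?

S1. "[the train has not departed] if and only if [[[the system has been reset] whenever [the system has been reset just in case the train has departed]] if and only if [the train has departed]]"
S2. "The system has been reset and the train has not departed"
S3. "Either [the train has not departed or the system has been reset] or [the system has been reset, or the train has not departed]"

Let L = "the train has departed" (T), Q = "the system has been reset" (F).

S1: In symbols: ~L <-> (((Q <-> L) -> Q) <-> L)

~L = ~T = F
Q <-> L = F <-> T = F
(Q <-> L) -> Q = F -> F = T
((Q <-> L) -> Q) <-> L = T <-> T = T
~L <-> (((Q <-> L) -> Q) <-> L) = F <-> T = F
Hence S1 is false.

S2: This is Q & ~L.

~L = ~T = F
Q & ~L = F & F = F
Hence S2 is false.

S3: Formalization: (~L | Q) | (Q | ~L)

~L = ~T = F
~L | Q = F | F = F
~L = ~T = F
Q | ~L = F | F = F
(~L | Q) | (Q | ~L) = F | F = F
Hence S3 is false.

0 of the 3 statements are true (none).

0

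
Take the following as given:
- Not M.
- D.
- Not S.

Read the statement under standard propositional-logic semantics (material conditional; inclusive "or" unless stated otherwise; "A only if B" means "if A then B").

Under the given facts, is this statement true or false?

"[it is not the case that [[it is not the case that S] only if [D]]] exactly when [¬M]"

False

This is ¬(¬S → D) ↔ ¬M.

¬S = ¬F = T
¬S → D = T → T = T
¬(¬S → D) = ¬T = F
¬M = ¬F = T
¬(¬S → D) ↔ ¬M = F ↔ T = F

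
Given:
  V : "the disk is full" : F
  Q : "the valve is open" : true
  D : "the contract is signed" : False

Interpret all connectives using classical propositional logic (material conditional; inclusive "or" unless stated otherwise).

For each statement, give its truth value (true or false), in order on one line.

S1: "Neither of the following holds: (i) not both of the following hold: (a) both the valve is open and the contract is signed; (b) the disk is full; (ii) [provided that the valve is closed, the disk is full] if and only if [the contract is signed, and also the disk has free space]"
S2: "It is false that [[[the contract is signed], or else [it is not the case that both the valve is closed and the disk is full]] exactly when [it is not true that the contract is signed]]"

S1 F; S2 F

S1: Formalization: ((Q ∧ D) ↑ V) ↓ ((¬Q → V) ↔ (D ∧ ¬V))

Q ∧ D = T ∧ F = F
(Q ∧ D) ↑ V = F ↑ F = T
¬Q = ¬T = F
¬Q → V = F → F = T
¬V = ¬F = T
D ∧ ¬V = F ∧ T = F
(¬Q → V) ↔ (D ∧ ¬V) = T ↔ F = F
((Q ∧ D) ↑ V) ↓ ((¬Q → V) ↔ (D ∧ ¬V)) = T ↓ F = F
So S1 is false.

S2: Formalization: ¬((D ∨ (¬Q ↑ V)) ↔ ¬D)

¬Q = ¬T = F
¬Q ↑ V = F ↑ F = T
D ∨ (¬Q ↑ V) = F ∨ T = T
¬D = ¬F = T
(D ∨ (¬Q ↑ V)) ↔ ¬D = T ↔ T = T
¬((D ∨ (¬Q ↑ V)) ↔ ¬D) = ¬T = F
Thus S2 is false.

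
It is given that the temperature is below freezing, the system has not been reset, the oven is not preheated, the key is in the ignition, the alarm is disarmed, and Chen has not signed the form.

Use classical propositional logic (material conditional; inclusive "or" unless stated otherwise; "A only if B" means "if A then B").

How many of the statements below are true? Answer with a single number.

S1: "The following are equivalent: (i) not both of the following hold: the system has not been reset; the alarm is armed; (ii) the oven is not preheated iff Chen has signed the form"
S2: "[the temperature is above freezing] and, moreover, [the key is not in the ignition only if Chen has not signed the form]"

0

Let M = "the system has been reset" (F), R = "the alarm is armed" (F), V = "the oven is preheated" (F), W = "Chen has signed the form" (F), S = "the temperature is below freezing" (T), Q = "the key is in the ignition" (T).

S1: Parsed as (~M nand R) <-> (~V <-> W)

~M = ~F = T
~M nand R = T nand F = T
~V = ~F = T
~V <-> W = T <-> F = F
(~M nand R) <-> (~V <-> W) = T <-> F = F
So S1 is false.

S2: In symbols: ~S & (~Q -> ~W)

~S = ~T = F
~Q = ~T = F
~W = ~F = T
~Q -> ~W = F -> T = T
~S & (~Q -> ~W) = F & T = F
Hence S2 is false.

0 of the 2 statements are true (none).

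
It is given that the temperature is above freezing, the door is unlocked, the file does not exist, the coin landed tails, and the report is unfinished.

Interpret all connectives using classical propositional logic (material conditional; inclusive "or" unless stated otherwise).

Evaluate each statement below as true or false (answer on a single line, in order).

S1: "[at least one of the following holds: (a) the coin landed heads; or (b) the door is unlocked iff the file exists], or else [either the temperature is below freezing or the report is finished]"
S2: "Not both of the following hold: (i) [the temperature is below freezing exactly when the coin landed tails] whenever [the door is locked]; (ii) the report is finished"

S1 F, S2 T

Let S = "the coin landed heads" (F), Q = "the door is locked" (F), R = "the file exists" (F), P = "the temperature is below freezing" (F), U = "the report is finished" (F).

S1: Parsed as (S | (~Q <-> R)) | (P | U)

~Q = ~F = T
~Q <-> R = T <-> F = F
S | (~Q <-> R) = F | F = F
P | U = F | F = F
(S | (~Q <-> R)) | (P | U) = F | F = F
Hence S1 is false.

S2: In symbols: (Q -> (P <-> ~S)) nand U

~S = ~F = T
P <-> ~S = F <-> T = F
Q -> (P <-> ~S) = F -> F = T
(Q -> (P <-> ~S)) nand U = T nand F = T
So S2 is true.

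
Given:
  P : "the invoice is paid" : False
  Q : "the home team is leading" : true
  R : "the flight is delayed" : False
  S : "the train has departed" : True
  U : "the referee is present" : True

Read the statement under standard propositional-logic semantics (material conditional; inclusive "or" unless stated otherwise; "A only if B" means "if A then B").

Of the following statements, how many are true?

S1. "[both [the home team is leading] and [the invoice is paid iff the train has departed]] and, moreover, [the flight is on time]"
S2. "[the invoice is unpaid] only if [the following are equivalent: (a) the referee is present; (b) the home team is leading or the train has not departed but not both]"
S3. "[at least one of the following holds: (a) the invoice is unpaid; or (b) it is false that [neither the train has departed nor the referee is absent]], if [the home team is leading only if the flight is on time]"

2

S1: In symbols: (Q & (P <-> S)) & ~R

P <-> S = F <-> T = F
Q & (P <-> S) = T & F = F
~R = ~F = T
(Q & (P <-> S)) & ~R = F & T = F
Hence S1 is false.

S2: Formalization: ~P -> (U <-> (Q xor ~S))

~P = ~F = T
~S = ~T = F
Q xor ~S = T xor F = T
U <-> (Q xor ~S) = T <-> T = T
~P -> (U <-> (Q xor ~S)) = T -> T = T
So S2 is true.

S3: In symbols: (Q -> ~R) -> (~P | ~(S nor ~U))

~R = ~F = T
Q -> ~R = T -> T = T
~P = ~F = T
~U = ~T = F
S nor ~U = T nor F = F
~(S nor ~U) = ~F = T
~P | ~(S nor ~U) = T | T = T
(Q -> ~R) -> (~P | ~(S nor ~U)) = T -> T = T
Hence S3 is true.

2 of the 3 statements are true (S2, S3).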